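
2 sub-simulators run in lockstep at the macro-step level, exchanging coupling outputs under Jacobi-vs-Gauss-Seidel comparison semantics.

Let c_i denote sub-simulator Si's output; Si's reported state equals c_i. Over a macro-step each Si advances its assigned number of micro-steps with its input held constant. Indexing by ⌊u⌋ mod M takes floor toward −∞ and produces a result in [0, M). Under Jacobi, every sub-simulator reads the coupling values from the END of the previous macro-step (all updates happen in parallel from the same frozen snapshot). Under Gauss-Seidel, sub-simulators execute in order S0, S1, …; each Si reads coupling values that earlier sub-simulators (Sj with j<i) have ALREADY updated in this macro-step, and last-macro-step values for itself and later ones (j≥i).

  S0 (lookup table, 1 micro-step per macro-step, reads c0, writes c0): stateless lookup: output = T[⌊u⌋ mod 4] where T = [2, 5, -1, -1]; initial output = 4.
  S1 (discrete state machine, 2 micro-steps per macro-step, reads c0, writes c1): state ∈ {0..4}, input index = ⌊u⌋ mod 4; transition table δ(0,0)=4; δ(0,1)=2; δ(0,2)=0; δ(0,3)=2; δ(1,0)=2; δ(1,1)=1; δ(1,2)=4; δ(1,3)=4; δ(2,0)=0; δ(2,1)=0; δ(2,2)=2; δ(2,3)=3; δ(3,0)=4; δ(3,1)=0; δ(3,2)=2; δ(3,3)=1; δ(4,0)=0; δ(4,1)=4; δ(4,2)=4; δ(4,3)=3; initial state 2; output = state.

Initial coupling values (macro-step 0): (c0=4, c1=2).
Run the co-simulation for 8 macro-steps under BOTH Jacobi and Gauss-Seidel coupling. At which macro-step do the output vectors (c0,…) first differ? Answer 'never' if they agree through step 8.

first divergence at macro-step: 1

[Jacobi] macro 1: S0 reads c0=4 → after 1×micro: 2; S1 reads c0=4 → after 2×micro: 4 ⇒ (c0=2, c1=4)
[Jacobi] macro 2: S0 reads c0=2 → after 1×micro: -1; S1 reads c0=2 → after 2×micro: 4 ⇒ (c0=-1, c1=4)
[Jacobi] macro 3: S0 reads c0=-1 → after 1×micro: -1; S1 reads c0=-1 → after 2×micro: 1 ⇒ (c0=-1, c1=1)
[Jacobi] macro 4: S0 reads c0=-1 → after 1×micro: -1; S1 reads c0=-1 → after 2×micro: 3 ⇒ (c0=-1, c1=3)
[Jacobi] macro 5: S0 reads c0=-1 → after 1×micro: -1; S1 reads c0=-1 → after 2×micro: 4 ⇒ (c0=-1, c1=4)
[Jacobi] macro 6: S0 reads c0=-1 → after 1×micro: -1; S1 reads c0=-1 → after 2×micro: 1 ⇒ (c0=-1, c1=1)
[Jacobi] macro 7: S0 reads c0=-1 → after 1×micro: -1; S1 reads c0=-1 → after 2×micro: 3 ⇒ (c0=-1, c1=3)
[Jacobi] macro 8: S0 reads c0=-1 → after 1×micro: -1; S1 reads c0=-1 → after 2×micro: 4 ⇒ (c0=-1, c1=4)
[Gauss-Seidel] macro 1: S0 reads c0=4 → after 1×micro: 2; S1 reads c0=2 → after 2×micro: 2 ⇒ (c0=2, c1=2)
[Gauss-Seidel] macro 2: S0 reads c0=2 → after 1×micro: -1; S1 reads c0=-1 → after 2×micro: 1 ⇒ (c0=-1, c1=1)
[Gauss-Seidel] macro 3: S0 reads c0=-1 → after 1×micro: -1; S1 reads c0=-1 → after 2×micro: 3 ⇒ (c0=-1, c1=3)
[Gauss-Seidel] macro 4: S0 reads c0=-1 → after 1×micro: -1; S1 reads c0=-1 → after 2×micro: 4 ⇒ (c0=-1, c1=4)
[Gauss-Seidel] macro 5: S0 reads c0=-1 → after 1×micro: -1; S1 reads c0=-1 → after 2×micro: 1 ⇒ (c0=-1, c1=1)
[Gauss-Seidel] macro 6: S0 reads c0=-1 → after 1×micro: -1; S1 reads c0=-1 → after 2×micro: 3 ⇒ (c0=-1, c1=3)
[Gauss-Seidel] macro 7: S0 reads c0=-1 → after 1×micro: -1; S1 reads c0=-1 → after 2×micro: 4 ⇒ (c0=-1, c1=4)
[Gauss-Seidel] macro 8: S0 reads c0=-1 → after 1×micro: -1; S1 reads c0=-1 → after 2×micro: 1 ⇒ (c0=-1, c1=1)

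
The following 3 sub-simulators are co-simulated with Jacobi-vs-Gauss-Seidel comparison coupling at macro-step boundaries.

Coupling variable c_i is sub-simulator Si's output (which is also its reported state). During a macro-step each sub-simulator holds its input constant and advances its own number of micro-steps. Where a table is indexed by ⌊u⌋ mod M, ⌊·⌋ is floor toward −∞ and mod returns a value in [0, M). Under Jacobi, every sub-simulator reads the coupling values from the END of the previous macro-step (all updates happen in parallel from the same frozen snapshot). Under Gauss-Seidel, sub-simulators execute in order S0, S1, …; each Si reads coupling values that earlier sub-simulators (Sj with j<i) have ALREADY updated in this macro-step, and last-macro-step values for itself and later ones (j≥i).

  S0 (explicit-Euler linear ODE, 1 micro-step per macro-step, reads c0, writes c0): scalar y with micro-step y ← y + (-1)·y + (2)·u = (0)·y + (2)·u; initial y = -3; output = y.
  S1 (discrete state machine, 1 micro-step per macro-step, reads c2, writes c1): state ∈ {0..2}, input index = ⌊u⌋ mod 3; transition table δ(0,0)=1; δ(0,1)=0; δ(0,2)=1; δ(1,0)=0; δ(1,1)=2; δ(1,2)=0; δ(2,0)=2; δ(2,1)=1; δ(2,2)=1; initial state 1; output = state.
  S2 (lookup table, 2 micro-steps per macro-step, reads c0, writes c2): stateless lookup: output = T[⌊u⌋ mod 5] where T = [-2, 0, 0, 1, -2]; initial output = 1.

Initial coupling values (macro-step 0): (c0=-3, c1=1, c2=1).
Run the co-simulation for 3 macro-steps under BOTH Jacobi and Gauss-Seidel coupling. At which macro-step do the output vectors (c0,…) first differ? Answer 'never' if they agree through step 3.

[Jacobi] macro 1: S0 reads c0=-3 → after 1×micro: -6; S1 reads c2=1 → after 1×micro: 2; S2 reads c0=-3 → after 2×micro: 0 ⇒ (c0=-6, c1=2, c2=0)
[Jacobi] macro 2: S0 reads c0=-6 → after 1×micro: -12; S1 reads c2=0 → after 1×micro: 2; S2 reads c0=-6 → after 2×micro: -2 ⇒ (c0=-12, c1=2, c2=-2)
[Jacobi] macro 3: S0 reads c0=-12 → after 1×micro: -24; S1 reads c2=-2 → after 1×micro: 1; S2 reads c0=-12 → after 2×micro: 1 ⇒ (c0=-24, c1=1, c2=1)
[Gauss-Seidel] macro 1: S0 reads c0=-3 → after 1×micro: -6; S1 reads c2=1 → after 1×micro: 2; S2 reads c0=-6 → after 2×micro: -2 ⇒ (c0=-6, c1=2, c2=-2)
[Gauss-Seidel] macro 2: S0 reads c0=-6 → after 1×micro: -12; S1 reads c2=-2 → after 1×micro: 1; S2 reads c0=-12 → after 2×micro: 1 ⇒ (c0=-12, c1=1, c2=1)
[Gauss-Seidel] macro 3: S0 reads c0=-12 → after 1×micro: -24; S1 reads c2=1 → after 1×micro: 2; S2 reads c0=-24 → after 2×micro: 0 ⇒ (c0=-24, c1=2, c2=0)

first divergence at macro-step: 1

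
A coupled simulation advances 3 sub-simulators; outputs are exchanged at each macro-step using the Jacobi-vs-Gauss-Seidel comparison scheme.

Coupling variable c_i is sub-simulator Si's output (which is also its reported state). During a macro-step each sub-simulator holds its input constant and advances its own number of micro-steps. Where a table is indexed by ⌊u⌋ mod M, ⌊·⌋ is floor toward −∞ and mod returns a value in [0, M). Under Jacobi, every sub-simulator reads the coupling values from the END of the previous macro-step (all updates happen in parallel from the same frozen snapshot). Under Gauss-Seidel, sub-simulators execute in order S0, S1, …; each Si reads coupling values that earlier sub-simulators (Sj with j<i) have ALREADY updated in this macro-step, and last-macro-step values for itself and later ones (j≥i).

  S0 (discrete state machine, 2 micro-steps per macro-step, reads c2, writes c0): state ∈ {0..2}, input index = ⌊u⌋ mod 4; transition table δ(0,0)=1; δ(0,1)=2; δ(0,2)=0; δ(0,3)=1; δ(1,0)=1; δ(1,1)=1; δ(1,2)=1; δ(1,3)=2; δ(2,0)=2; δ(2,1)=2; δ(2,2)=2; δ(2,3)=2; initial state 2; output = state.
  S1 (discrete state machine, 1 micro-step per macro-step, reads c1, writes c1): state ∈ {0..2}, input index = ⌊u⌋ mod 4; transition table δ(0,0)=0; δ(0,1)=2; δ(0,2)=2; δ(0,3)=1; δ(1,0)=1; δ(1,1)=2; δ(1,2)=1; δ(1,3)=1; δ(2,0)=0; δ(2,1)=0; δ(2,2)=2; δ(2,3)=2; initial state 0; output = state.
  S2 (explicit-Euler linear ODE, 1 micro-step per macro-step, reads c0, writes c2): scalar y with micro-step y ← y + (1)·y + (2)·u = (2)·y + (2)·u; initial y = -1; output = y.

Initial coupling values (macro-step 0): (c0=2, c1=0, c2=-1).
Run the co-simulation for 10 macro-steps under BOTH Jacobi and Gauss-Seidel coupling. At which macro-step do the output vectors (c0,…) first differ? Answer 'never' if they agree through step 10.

[Jacobi] macro 1: S0 reads c2=-1 → after 2×micro: 2; S1 reads c1=0 → after 1×micro: 0; S2 reads c0=2 → after 1×micro: 2 ⇒ (c0=2, c1=0, c2=2)
[Jacobi] macro 2: S0 reads c2=2 → after 2×micro: 2; S1 reads c1=0 → after 1×micro: 0; S2 reads c0=2 → after 1×micro: 8 ⇒ (c0=2, c1=0, c2=8)
[Jacobi] macro 3: S0 reads c2=8 → after 2×micro: 2; S1 reads c1=0 → after 1×micro: 0; S2 reads c0=2 → after 1×micro: 20 ⇒ (c0=2, c1=0, c2=20)
[Jacobi] macro 4: S0 reads c2=20 → after 2×micro: 2; S1 reads c1=0 → after 1×micro: 0; S2 reads c0=2 → after 1×micro: 44 ⇒ (c0=2, c1=0, c2=44)
[Jacobi] macro 5: S0 reads c2=44 → after 2×micro: 2; S1 reads c1=0 → after 1×micro: 0; S2 reads c0=2 → after 1×micro: 92 ⇒ (c0=2, c1=0, c2=92)
[Jacobi] macro 6: S0 reads c2=92 → after 2×micro: 2; S1 reads c1=0 → after 1×micro: 0; S2 reads c0=2 → after 1×micro: 188 ⇒ (c0=2, c1=0, c2=188)
[Jacobi] macro 7: S0 reads c2=188 → after 2×micro: 2; S1 reads c1=0 → after 1×micro: 0; S2 reads c0=2 → after 1×micro: 380 ⇒ (c0=2, c1=0, c2=380)
[Jacobi] macro 8: S0 reads c2=380 → after 2×micro: 2; S1 reads c1=0 → after 1×micro: 0; S2 reads c0=2 → after 1×micro: 764 ⇒ (c0=2, c1=0, c2=764)
[Jacobi] macro 9: S0 reads c2=764 → after 2×micro: 2; S1 reads c1=0 → after 1×micro: 0; S2 reads c0=2 → after 1×micro: 1532 ⇒ (c0=2, c1=0, c2=1532)
[Jacobi] macro 10: S0 reads c2=1532 → after 2×micro: 2; S1 reads c1=0 → after 1×micro: 0; S2 reads c0=2 → after 1×micro: 3068 ⇒ (c0=2, c1=0, c2=3068)
[Gauss-Seidel] macro 1: S0 reads c2=-1 → after 2×micro: 2; S1 reads c1=0 → after 1×micro: 0; S2 reads c0=2 → after 1×micro: 2 ⇒ (c0=2, c1=0, c2=2)
[Gauss-Seidel] macro 2: S0 reads c2=2 → after 2×micro: 2; S1 reads c1=0 → after 1×micro: 0; S2 reads c0=2 → after 1×micro: 8 ⇒ (c0=2, c1=0, c2=8)
[Gauss-Seidel] macro 3: S0 reads c2=8 → after 2×micro: 2; S1 reads c1=0 → after 1×micro: 0; S2 reads c0=2 → after 1×micro: 20 ⇒ (c0=2, c1=0, c2=20)
[Gauss-Seidel] macro 4: S0 reads c2=20 → after 2×micro: 2; S1 reads c1=0 → after 1×micro: 0; S2 reads c0=2 → after 1×micro: 44 ⇒ (c0=2, c1=0, c2=44)
[Gauss-Seidel] macro 5: S0 reads c2=44 → after 2×micro: 2; S1 reads c1=0 → after 1×micro: 0; S2 reads c0=2 → after 1×micro: 92 ⇒ (c0=2, c1=0, c2=92)
[Gauss-Seidel] macro 6: S0 reads c2=92 → after 2×micro: 2; S1 reads c1=0 → after 1×micro: 0; S2 reads c0=2 → after 1×micro: 188 ⇒ (c0=2, c1=0, c2=188)
[Gauss-Seidel] macro 7: S0 reads c2=188 → after 2×micro: 2; S1 reads c1=0 → after 1×micro: 0; S2 reads c0=2 → after 1×micro: 380 ⇒ (c0=2, c1=0, c2=380)
[Gauss-Seidel] macro 8: S0 reads c2=380 → after 2×micro: 2; S1 reads c1=0 → after 1×micro: 0; S2 reads c0=2 → after 1×micro: 764 ⇒ (c0=2, c1=0, c2=764)
[Gauss-Seidel] macro 9: S0 reads c2=764 → after 2×micro: 2; S1 reads c1=0 → after 1×micro: 0; S2 reads c0=2 → after 1×micro: 1532 ⇒ (c0=2, c1=0, c2=1532)
[Gauss-Seidel] macro 10: S0 reads c2=1532 → after 2×micro: 2; S1 reads c1=0 → after 1×micro: 0; S2 reads c0=2 → after 1×micro: 3068 ⇒ (c0=2, c1=0, c2=3068)

first divergence at macro-step: never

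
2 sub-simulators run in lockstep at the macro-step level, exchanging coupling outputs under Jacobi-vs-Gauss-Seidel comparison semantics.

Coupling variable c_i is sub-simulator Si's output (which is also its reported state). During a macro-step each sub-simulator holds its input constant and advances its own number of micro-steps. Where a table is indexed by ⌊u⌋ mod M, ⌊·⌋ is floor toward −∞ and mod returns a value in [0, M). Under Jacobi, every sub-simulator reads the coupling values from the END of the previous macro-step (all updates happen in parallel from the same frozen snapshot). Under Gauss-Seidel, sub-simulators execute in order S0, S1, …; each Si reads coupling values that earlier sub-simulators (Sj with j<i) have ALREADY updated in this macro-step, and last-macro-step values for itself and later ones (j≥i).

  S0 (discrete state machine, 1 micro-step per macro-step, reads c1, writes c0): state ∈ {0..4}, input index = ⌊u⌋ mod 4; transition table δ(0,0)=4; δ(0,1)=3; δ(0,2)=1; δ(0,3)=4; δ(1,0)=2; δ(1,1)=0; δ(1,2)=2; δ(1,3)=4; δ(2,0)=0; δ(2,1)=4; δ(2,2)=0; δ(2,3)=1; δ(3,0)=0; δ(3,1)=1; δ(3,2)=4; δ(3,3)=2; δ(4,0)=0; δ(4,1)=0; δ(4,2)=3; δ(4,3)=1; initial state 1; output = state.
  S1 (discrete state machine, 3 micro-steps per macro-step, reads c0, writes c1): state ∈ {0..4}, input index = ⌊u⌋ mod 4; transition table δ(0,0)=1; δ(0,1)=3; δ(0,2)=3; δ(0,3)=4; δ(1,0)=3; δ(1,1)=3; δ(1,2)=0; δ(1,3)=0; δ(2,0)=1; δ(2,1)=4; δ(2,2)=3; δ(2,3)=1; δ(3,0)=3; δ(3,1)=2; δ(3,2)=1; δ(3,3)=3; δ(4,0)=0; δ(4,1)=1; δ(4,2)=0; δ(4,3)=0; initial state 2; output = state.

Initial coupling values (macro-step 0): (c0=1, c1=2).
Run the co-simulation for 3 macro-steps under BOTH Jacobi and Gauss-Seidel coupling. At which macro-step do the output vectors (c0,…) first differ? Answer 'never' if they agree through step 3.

[Jacobi] macro 1: S0 reads c1=2 → after 1×micro: 2; S1 reads c0=1 → after 3×micro: 3 ⇒ (c0=2, c1=3)
[Jacobi] macro 2: S0 reads c1=3 → after 1×micro: 1; S1 reads c0=2 → after 3×micro: 3 ⇒ (c0=1, c1=3)
[Jacobi] macro 3: S0 reads c1=3 → after 1×micro: 4; S1 reads c0=1 → after 3×micro: 1 ⇒ (c0=4, c1=1)
[Gauss-Seidel] macro 1: S0 reads c1=2 → after 1×micro: 2; S1 reads c0=2 → after 3×micro: 0 ⇒ (c0=2, c1=0)
[Gauss-Seidel] macro 2: S0 reads c1=0 → after 1×micro: 0; S1 reads c0=0 → after 3×micro: 3 ⇒ (c0=0, c1=3)
[Gauss-Seidel] macro 3: S0 reads c1=3 → after 1×micro: 4; S1 reads c0=4 → after 3×micro: 3 ⇒ (c0=4, c1=3)

first divergence at macro-step: 1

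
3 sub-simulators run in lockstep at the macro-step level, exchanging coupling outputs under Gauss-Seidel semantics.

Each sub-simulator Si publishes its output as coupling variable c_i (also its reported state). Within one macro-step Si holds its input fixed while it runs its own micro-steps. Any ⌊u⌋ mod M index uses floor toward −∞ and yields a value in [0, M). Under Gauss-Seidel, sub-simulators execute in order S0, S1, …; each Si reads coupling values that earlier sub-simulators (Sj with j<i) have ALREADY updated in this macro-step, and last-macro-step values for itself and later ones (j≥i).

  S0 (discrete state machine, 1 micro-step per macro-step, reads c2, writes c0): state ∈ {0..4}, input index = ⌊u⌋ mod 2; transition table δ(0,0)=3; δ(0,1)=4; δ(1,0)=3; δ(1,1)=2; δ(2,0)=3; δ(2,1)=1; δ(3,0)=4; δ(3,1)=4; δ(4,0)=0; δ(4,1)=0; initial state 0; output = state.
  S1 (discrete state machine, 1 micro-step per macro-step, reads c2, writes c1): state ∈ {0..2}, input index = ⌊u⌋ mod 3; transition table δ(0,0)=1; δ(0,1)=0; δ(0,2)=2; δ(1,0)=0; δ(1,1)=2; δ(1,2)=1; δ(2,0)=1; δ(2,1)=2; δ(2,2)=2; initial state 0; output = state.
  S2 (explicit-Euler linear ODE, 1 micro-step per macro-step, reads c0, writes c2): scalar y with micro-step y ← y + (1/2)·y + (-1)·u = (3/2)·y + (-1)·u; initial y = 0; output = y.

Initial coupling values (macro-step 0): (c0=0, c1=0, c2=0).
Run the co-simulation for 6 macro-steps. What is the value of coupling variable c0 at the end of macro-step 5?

macro 1: S0 reads c2=0 → after 1×micro: 3; S1 reads c2=0 → after 1×micro: 1; S2 reads c0=3 → after 1×micro: -3 ⇒ (c0=3, c1=1, c2=-3)
macro 2: S0 reads c2=-3 → after 1×micro: 4; S1 reads c2=-3 → after 1×micro: 0; S2 reads c0=4 → after 1×micro: -17/2 ⇒ (c0=4, c1=0, c2=-17/2)
macro 3: S0 reads c2=-17/2 → after 1×micro: 0; S1 reads c2=-17/2 → after 1×micro: 1; S2 reads c0=0 → after 1×micro: -51/4 ⇒ (c0=0, c1=1, c2=-51/4)
macro 4: S0 reads c2=-51/4 → after 1×micro: 4; S1 reads c2=-51/4 → after 1×micro: 1; S2 reads c0=4 → after 1×micro: -185/8 ⇒ (c0=4, c1=1, c2=-185/8)
macro 5: S0 reads c2=-185/8 → after 1×micro: 0; S1 reads c2=-185/8 → after 1×micro: 0; S2 reads c0=0 → after 1×micro: -555/16 ⇒ (c0=0, c1=0, c2=-555/16)
macro 6: S0 reads c2=-555/16 → after 1×micro: 4; S1 reads c2=-555/16 → after 1×micro: 0; S2 reads c0=4 → after 1×micro: -1793/32 ⇒ (c0=4, c1=0, c2=-1793/32)

c0 at macro-step 5 = 0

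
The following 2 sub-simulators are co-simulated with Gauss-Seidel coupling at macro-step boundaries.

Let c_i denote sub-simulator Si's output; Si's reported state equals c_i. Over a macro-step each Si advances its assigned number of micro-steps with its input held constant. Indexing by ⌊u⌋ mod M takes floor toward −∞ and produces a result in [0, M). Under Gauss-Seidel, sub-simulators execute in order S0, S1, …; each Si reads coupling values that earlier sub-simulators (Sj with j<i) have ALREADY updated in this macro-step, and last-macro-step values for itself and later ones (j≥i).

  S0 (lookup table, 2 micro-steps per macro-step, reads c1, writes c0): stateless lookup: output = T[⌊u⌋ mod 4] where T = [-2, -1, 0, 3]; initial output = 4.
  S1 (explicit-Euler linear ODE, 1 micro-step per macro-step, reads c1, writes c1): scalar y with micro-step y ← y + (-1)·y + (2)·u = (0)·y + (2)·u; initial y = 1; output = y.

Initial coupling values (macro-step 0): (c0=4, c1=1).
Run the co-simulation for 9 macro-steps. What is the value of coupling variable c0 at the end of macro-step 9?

macro 1: S0 reads c1=1 → after 2×micro: -1; S1 reads c1=1 → after 1×micro: 2 ⇒ (c0=-1, c1=2)
macro 2: S0 reads c1=2 → after 2×micro: 0; S1 reads c1=2 → after 1×micro: 4 ⇒ (c0=0, c1=4)
macro 3: S0 reads c1=4 → after 2×micro: -2; S1 reads c1=4 → after 1×micro: 8 ⇒ (c0=-2, c1=8)
macro 4: S0 reads c1=8 → after 2×micro: -2; S1 reads c1=8 → after 1×micro: 16 ⇒ (c0=-2, c1=16)
macro 5: S0 reads c1=16 → after 2×micro: -2; S1 reads c1=16 → after 1×micro: 32 ⇒ (c0=-2, c1=32)
macro 6: S0 reads c1=32 → after 2×micro: -2; S1 reads c1=32 → after 1×micro: 64 ⇒ (c0=-2, c1=64)
macro 7: S0 reads c1=64 → after 2×micro: -2; S1 reads c1=64 → after 1×micro: 128 ⇒ (c0=-2, c1=128)
macro 8: S0 reads c1=128 → after 2×micro: -2; S1 reads c1=128 → after 1×micro: 256 ⇒ (c0=-2, c1=256)
macro 9: S0 reads c1=256 → after 2×micro: -2; S1 reads c1=256 → after 1×micro: 512 ⇒ (c0=-2, c1=512)

c0 at macro-step 9 = -2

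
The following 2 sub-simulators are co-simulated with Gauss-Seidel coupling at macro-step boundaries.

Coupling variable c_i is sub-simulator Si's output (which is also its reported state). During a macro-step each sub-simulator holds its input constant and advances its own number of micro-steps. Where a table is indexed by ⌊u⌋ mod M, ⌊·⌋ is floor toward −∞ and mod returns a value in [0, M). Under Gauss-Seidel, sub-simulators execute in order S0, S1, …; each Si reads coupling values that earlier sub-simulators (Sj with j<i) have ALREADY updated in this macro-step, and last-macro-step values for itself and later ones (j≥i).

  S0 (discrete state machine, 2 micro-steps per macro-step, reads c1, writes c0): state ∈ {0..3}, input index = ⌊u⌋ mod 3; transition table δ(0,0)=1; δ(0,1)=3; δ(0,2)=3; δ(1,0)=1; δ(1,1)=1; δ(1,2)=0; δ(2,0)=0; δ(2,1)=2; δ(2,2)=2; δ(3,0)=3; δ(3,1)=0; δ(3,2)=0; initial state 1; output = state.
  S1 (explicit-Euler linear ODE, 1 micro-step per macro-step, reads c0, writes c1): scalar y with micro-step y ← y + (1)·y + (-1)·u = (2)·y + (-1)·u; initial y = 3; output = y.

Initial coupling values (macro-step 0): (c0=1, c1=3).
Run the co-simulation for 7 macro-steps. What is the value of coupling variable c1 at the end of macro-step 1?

macro 1: S0 reads c1=3 → after 2×micro: 1; S1 reads c0=1 → after 1×micro: 5 ⇒ (c0=1, c1=5)
macro 2: S0 reads c1=5 → after 2×micro: 3; S1 reads c0=3 → after 1×micro: 7 ⇒ (c0=3, c1=7)
macro 3: S0 reads c1=7 → after 2×micro: 3; S1 reads c0=3 → after 1×micro: 11 ⇒ (c0=3, c1=11)
macro 4: S0 reads c1=11 → after 2×micro: 3; S1 reads c0=3 → after 1×micro: 19 ⇒ (c0=3, c1=19)
macro 5: S0 reads c1=19 → after 2×micro: 3; S1 reads c0=3 → after 1×micro: 35 ⇒ (c0=3, c1=35)
macro 6: S0 reads c1=35 → after 2×micro: 3; S1 reads c0=3 → after 1×micro: 67 ⇒ (c0=3, c1=67)
macro 7: S0 reads c1=67 → after 2×micro: 3; S1 reads c0=3 → after 1×micro: 131 ⇒ (c0=3, c1=131)

c1 at macro-step 1 = 5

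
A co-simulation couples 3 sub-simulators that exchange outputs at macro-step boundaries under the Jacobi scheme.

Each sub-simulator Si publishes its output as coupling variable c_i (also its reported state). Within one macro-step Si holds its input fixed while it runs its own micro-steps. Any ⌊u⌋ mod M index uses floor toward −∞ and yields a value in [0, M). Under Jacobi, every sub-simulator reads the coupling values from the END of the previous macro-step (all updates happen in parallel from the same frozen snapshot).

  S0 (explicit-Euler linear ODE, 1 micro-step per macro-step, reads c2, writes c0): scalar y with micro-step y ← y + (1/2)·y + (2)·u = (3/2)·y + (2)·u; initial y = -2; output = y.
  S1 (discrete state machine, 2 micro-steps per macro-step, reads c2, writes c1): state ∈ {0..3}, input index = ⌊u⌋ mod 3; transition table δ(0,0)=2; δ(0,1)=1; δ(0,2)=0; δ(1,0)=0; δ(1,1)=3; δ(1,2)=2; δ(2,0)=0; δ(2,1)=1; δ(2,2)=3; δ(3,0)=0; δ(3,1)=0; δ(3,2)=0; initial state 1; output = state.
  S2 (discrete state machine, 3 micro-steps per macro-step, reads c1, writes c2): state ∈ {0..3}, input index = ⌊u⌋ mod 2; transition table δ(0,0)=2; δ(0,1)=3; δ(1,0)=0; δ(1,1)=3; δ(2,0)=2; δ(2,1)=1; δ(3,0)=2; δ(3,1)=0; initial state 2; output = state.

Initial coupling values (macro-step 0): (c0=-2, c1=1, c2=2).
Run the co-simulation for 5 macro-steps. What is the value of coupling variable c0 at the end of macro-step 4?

c0 at macro-step 4 = 131/8

macro 1: S0 reads c2=2 → after 1×micro: 1; S1 reads c2=2 → after 2×micro: 3; S2 reads c1=1 → after 3×micro: 0 ⇒ (c0=1, c1=3, c2=0)
macro 2: S0 reads c2=0 → after 1×micro: 3/2; S1 reads c2=0 → after 2×micro: 2; S2 reads c1=3 → after 3×micro: 3 ⇒ (c0=3/2, c1=2, c2=3)
macro 3: S0 reads c2=3 → after 1×micro: 33/4; S1 reads c2=3 → after 2×micro: 2; S2 reads c1=2 → after 3×micro: 2 ⇒ (c0=33/4, c1=2, c2=2)
macro 4: S0 reads c2=2 → after 1×micro: 131/8; S1 reads c2=2 → after 2×micro: 0; S2 reads c1=2 → after 3×micro: 2 ⇒ (c0=131/8, c1=0, c2=2)
macro 5: S0 reads c2=2 → after 1×micro: 457/16; S1 reads c2=2 → after 2×micro: 0; S2 reads c1=0 → after 3×micro: 2 ⇒ (c0=457/16, c1=0, c2=2)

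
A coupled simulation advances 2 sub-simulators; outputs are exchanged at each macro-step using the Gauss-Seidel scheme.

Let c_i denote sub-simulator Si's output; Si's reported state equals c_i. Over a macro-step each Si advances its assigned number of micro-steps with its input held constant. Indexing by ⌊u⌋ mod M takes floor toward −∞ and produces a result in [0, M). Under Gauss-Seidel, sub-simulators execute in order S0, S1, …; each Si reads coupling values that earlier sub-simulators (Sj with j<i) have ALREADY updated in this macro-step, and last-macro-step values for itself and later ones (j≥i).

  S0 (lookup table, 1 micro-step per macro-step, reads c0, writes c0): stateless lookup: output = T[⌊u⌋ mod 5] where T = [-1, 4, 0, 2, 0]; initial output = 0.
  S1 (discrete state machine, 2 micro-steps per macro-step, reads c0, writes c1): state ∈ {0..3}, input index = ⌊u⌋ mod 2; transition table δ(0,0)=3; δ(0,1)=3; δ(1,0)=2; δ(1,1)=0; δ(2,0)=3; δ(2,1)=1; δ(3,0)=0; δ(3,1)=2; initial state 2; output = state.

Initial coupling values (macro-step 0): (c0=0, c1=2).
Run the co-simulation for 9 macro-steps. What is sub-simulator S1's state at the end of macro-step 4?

macro 1: S0 reads c0=0 → after 1×micro: -1; S1 reads c0=-1 → after 2×micro: 0 ⇒ (c0=-1, c1=0)
macro 2: S0 reads c0=-1 → after 1×micro: 0; S1 reads c0=0 → after 2×micro: 0 ⇒ (c0=0, c1=0)
macro 3: S0 reads c0=0 → after 1×micro: -1; S1 reads c0=-1 → after 2×micro: 2 ⇒ (c0=-1, c1=2)
macro 4: S0 reads c0=-1 → after 1×micro: 0; S1 reads c0=0 → after 2×micro: 0 ⇒ (c0=0, c1=0)
macro 5: S0 reads c0=0 → after 1×micro: -1; S1 reads c0=-1 → after 2×micro: 2 ⇒ (c0=-1, c1=2)
macro 6: S0 reads c0=-1 → after 1×micro: 0; S1 reads c0=0 → after 2×micro: 0 ⇒ (c0=0, c1=0)
macro 7: S0 reads c0=0 → after 1×micro: -1; S1 reads c0=-1 → after 2×micro: 2 ⇒ (c0=-1, c1=2)
macro 8: S0 reads c0=-1 → after 1×micro: 0; S1 reads c0=0 → after 2×micro: 0 ⇒ (c0=0, c1=0)
macro 9: S0 reads c0=0 → after 1×micro: -1; S1 reads c0=-1 → after 2×micro: 2 ⇒ (c0=-1, c1=2)

S1 state at macro-step 4 = 0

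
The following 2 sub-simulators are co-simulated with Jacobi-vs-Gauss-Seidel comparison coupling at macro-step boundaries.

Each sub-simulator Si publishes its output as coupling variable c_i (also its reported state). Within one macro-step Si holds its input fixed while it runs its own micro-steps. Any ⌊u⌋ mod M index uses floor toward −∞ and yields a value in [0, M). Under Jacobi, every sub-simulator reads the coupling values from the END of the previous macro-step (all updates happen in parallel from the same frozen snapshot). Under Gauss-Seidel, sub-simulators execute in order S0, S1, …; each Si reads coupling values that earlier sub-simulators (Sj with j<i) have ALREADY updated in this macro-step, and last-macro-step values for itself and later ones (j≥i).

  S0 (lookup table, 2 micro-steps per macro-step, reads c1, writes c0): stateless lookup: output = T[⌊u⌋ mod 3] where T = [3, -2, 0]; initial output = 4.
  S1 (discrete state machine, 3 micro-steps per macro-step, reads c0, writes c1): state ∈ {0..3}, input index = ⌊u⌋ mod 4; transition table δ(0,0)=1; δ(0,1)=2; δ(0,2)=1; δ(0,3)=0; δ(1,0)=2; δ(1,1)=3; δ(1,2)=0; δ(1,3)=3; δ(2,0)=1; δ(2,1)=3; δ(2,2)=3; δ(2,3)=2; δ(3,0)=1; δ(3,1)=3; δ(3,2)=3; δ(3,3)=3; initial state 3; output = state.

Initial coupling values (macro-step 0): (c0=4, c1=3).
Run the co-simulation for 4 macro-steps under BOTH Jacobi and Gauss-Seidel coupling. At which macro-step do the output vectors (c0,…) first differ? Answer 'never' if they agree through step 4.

first divergence at macro-step: 1

[Jacobi] macro 1: S0 reads c1=3 → after 2×micro: 3; S1 reads c0=4 → after 3×micro: 1 ⇒ (c0=3, c1=1)
[Jacobi] macro 2: S0 reads c1=1 → after 2×micro: -2; S1 reads c0=3 → after 3×micro: 3 ⇒ (c0=-2, c1=3)
[Jacobi] macro 3: S0 reads c1=3 → after 2×micro: 3; S1 reads c0=-2 → after 3×micro: 3 ⇒ (c0=3, c1=3)
[Jacobi] macro 4: S0 reads c1=3 → after 2×micro: 3; S1 reads c0=3 → after 3×micro: 3 ⇒ (c0=3, c1=3)
[Gauss-Seidel] macro 1: S0 reads c1=3 → after 2×micro: 3; S1 reads c0=3 → after 3×micro: 3 ⇒ (c0=3, c1=3)
[Gauss-Seidel] macro 2: S0 reads c1=3 → after 2×micro: 3; S1 reads c0=3 → after 3×micro: 3 ⇒ (c0=3, c1=3)
[Gauss-Seidel] macro 3: S0 reads c1=3 → after 2×micro: 3; S1 reads c0=3 → after 3×micro: 3 ⇒ (c0=3, c1=3)
[Gauss-Seidel] macro 4: S0 reads c1=3 → after 2×micro: 3; S1 reads c0=3 → after 3×micro: 3 ⇒ (c0=3, c1=3)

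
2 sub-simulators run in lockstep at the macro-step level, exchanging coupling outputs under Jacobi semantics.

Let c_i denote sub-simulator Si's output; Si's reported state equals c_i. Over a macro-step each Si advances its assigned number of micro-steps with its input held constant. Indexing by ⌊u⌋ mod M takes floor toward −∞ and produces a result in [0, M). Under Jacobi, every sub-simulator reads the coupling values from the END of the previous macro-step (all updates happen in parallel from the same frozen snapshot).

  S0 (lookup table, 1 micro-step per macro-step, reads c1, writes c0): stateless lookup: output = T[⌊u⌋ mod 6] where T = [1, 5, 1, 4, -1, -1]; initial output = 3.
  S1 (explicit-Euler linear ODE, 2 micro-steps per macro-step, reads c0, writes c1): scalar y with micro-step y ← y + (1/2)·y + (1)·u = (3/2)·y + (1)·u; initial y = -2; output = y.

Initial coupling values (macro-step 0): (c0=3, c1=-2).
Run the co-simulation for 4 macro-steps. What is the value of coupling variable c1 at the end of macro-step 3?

macro 1: S0 reads c1=-2 → after 1×micro: -1; S1 reads c0=3 → after 2×micro: 3 ⇒ (c0=-1, c1=3)
macro 2: S0 reads c1=3 → after 1×micro: 4; S1 reads c0=-1 → after 2×micro: 17/4 ⇒ (c0=4, c1=17/4)
macro 3: S0 reads c1=17/4 → after 1×micro: -1; S1 reads c0=4 → after 2×micro: 313/16 ⇒ (c0=-1, c1=313/16)
macro 4: S0 reads c1=313/16 → after 1×micro: 5; S1 reads c0=-1 → after 2×micro: 2657/64 ⇒ (c0=5, c1=2657/64)

c1 at macro-step 3 = 313/16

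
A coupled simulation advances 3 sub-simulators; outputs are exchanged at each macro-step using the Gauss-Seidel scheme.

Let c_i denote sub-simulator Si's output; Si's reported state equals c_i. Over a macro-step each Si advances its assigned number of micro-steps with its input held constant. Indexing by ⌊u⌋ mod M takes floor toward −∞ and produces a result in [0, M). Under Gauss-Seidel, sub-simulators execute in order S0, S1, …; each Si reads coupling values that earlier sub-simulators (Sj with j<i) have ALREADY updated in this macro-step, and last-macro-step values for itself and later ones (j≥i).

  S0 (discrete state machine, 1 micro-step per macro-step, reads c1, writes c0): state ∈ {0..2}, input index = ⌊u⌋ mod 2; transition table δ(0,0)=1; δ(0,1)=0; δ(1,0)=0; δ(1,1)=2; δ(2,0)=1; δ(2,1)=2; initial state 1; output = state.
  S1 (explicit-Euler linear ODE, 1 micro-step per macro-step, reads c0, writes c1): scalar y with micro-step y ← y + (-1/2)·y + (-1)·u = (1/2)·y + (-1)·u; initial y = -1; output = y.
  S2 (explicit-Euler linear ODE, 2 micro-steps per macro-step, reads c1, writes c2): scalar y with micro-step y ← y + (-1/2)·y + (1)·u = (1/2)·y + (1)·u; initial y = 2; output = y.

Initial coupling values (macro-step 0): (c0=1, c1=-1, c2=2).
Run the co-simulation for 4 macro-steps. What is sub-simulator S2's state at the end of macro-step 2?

S2 state at macro-step 2 = -91/16

macro 1: S0 reads c1=-1 → after 1×micro: 2; S1 reads c0=2 → after 1×micro: -5/2; S2 reads c1=-5/2 → after 2×micro: -13/4 ⇒ (c0=2, c1=-5/2, c2=-13/4)
macro 2: S0 reads c1=-5/2 → after 1×micro: 2; S1 reads c0=2 → after 1×micro: -13/4; S2 reads c1=-13/4 → after 2×micro: -91/16 ⇒ (c0=2, c1=-13/4, c2=-91/16)
macro 3: S0 reads c1=-13/4 → after 1×micro: 1; S1 reads c0=1 → after 1×micro: -21/8; S2 reads c1=-21/8 → after 2×micro: -343/64 ⇒ (c0=1, c1=-21/8, c2=-343/64)
macro 4: S0 reads c1=-21/8 → after 1×micro: 2; S1 reads c0=2 → after 1×micro: -53/16; S2 reads c1=-53/16 → after 2×micro: -1615/256 ⇒ (c0=2, c1=-53/16, c2=-1615/256)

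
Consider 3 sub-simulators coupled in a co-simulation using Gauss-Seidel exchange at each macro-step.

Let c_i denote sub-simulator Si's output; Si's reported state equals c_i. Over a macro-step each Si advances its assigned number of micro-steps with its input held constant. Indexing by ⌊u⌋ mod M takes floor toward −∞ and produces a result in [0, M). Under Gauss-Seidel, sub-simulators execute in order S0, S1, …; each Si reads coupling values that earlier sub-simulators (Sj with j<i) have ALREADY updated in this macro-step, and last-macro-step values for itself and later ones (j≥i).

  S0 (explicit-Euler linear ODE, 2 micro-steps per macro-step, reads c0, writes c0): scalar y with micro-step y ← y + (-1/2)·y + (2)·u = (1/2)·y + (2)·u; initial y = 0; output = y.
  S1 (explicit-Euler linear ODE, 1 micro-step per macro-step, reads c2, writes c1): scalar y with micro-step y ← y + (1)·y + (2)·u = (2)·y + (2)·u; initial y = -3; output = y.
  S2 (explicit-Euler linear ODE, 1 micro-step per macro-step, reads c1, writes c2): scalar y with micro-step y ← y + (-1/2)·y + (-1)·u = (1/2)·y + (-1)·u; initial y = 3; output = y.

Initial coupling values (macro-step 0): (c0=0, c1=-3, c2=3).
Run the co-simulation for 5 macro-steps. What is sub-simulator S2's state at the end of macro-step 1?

macro 1: S0 reads c0=0 → after 2×micro: 0; S1 reads c2=3 → after 1×micro: 0; S2 reads c1=0 → after 1×micro: 3/2 ⇒ (c0=0, c1=0, c2=3/2)
macro 2: S0 reads c0=0 → after 2×micro: 0; S1 reads c2=3/2 → after 1×micro: 3; S2 reads c1=3 → after 1×micro: -9/4 ⇒ (c0=0, c1=3, c2=-9/4)
macro 3: S0 reads c0=0 → after 2×micro: 0; S1 reads c2=-9/4 → after 1×micro: 3/2; S2 reads c1=3/2 → after 1×micro: -21/8 ⇒ (c0=0, c1=3/2, c2=-21/8)
macro 4: S0 reads c0=0 → after 2×micro: 0; S1 reads c2=-21/8 → after 1×micro: -9/4; S2 reads c1=-9/4 → after 1×micro: 15/16 ⇒ (c0=0, c1=-9/4, c2=15/16)
macro 5: S0 reads c0=0 → after 2×micro: 0; S1 reads c2=15/16 → after 1×micro: -21/8; S2 reads c1=-21/8 → after 1×micro: 99/32 ⇒ (c0=0, c1=-21/8, c2=99/32)

S2 state at macro-step 1 = 3/2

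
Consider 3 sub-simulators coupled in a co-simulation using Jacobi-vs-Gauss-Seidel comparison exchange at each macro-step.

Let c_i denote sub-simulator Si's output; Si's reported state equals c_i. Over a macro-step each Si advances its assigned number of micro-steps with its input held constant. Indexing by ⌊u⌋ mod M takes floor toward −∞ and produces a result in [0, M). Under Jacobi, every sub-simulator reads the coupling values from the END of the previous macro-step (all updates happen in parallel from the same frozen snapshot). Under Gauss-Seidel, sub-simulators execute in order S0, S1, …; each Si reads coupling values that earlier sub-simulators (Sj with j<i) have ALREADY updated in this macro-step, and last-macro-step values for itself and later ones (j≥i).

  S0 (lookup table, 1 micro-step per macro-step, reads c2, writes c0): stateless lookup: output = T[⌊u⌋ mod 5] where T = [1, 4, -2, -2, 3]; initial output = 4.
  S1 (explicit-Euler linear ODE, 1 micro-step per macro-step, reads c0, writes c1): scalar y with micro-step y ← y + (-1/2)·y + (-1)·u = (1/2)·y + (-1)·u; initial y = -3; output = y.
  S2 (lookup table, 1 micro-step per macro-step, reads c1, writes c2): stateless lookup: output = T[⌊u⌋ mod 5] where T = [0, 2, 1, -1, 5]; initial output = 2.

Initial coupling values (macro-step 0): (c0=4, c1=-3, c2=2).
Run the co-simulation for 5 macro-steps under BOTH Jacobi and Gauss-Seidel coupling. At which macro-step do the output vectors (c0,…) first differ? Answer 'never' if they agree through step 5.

[Jacobi] macro 1: S0 reads c2=2 → after 1×micro: -2; S1 reads c0=4 → after 1×micro: -11/2; S2 reads c1=-3 → after 1×micro: 1 ⇒ (c0=-2, c1=-11/2, c2=1)
[Jacobi] macro 2: S0 reads c2=1 → after 1×micro: 4; S1 reads c0=-2 → after 1×micro: -3/4; S2 reads c1=-11/2 → after 1×micro: 5 ⇒ (c0=4, c1=-3/4, c2=5)
[Jacobi] macro 3: S0 reads c2=5 → after 1×micro: 1; S1 reads c0=4 → after 1×micro: -35/8; S2 reads c1=-3/4 → after 1×micro: 5 ⇒ (c0=1, c1=-35/8, c2=5)
[Jacobi] macro 4: S0 reads c2=5 → after 1×micro: 1; S1 reads c0=1 → after 1×micro: -51/16; S2 reads c1=-35/8 → after 1×micro: 0 ⇒ (c0=1, c1=-51/16, c2=0)
[Jacobi] macro 5: S0 reads c2=0 → after 1×micro: 1; S1 reads c0=1 → after 1×micro: -83/32; S2 reads c1=-51/16 → after 1×micro: 2 ⇒ (c0=1, c1=-83/32, c2=2)
[Gauss-Seidel] macro 1: S0 reads c2=2 → after 1×micro: -2; S1 reads c0=-2 → after 1×micro: 1/2; S2 reads c1=1/2 → after 1×micro: 0 ⇒ (c0=-2, c1=1/2, c2=0)
[Gauss-Seidel] macro 2: S0 reads c2=0 → after 1×micro: 1; S1 reads c0=1 → after 1×micro: -3/4; S2 reads c1=-3/4 → after 1×micro: 5 ⇒ (c0=1, c1=-3/4, c2=5)
[Gauss-Seidel] macro 3: S0 reads c2=5 → after 1×micro: 1; S1 reads c0=1 → after 1×micro: -11/8; S2 reads c1=-11/8 → after 1×micro: -1 ⇒ (c0=1, c1=-11/8, c2=-1)
[Gauss-Seidel] macro 4: S0 reads c2=-1 → after 1×micro: 3; S1 reads c0=3 → after 1×micro: -59/16; S2 reads c1=-59/16 → after 1×micro: 2 ⇒ (c0=3, c1=-59/16, c2=2)
[Gauss-Seidel] macro 5: S0 reads c2=2 → after 1×micro: -2; S1 reads c0=-2 → after 1×micro: 5/32; S2 reads c1=5/32 → after 1×micro: 0 ⇒ (c0=-2, c1=5/32, c2=0)

first divergence at macro-step: 1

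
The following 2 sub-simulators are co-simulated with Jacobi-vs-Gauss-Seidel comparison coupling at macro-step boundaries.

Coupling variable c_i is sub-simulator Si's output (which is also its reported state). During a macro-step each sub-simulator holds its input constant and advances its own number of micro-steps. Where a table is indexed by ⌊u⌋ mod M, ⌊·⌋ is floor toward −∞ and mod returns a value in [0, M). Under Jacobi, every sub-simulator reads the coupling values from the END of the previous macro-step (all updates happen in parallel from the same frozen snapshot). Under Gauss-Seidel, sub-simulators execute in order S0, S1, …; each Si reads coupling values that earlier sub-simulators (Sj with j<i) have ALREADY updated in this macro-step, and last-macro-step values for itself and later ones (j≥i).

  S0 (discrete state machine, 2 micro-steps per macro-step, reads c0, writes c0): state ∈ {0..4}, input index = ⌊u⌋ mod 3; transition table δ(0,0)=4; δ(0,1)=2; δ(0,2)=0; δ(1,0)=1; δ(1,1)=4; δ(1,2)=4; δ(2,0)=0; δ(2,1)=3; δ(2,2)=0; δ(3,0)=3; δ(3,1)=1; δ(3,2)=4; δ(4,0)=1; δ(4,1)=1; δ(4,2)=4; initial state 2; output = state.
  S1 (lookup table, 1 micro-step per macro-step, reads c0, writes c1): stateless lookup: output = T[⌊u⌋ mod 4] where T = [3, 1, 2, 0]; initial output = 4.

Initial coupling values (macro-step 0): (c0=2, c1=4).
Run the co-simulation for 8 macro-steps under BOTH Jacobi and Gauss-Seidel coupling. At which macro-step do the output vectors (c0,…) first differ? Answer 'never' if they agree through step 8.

first divergence at macro-step: 1

[Jacobi] macro 1: S0 reads c0=2 → after 2×micro: 0; S1 reads c0=2 → after 1×micro: 2 ⇒ (c0=0, c1=2)
[Jacobi] macro 2: S0 reads c0=0 → after 2×micro: 1; S1 reads c0=0 → after 1×micro: 3 ⇒ (c0=1, c1=3)
[Jacobi] macro 3: S0 reads c0=1 → after 2×micro: 1; S1 reads c0=1 → after 1×micro: 1 ⇒ (c0=1, c1=1)
[Jacobi] macro 4: S0 reads c0=1 → after 2×micro: 1; S1 reads c0=1 → after 1×micro: 1 ⇒ (c0=1, c1=1)
[Jacobi] macro 5: S0 reads c0=1 → after 2×micro: 1; S1 reads c0=1 → after 1×micro: 1 ⇒ (c0=1, c1=1)
[Jacobi] macro 6: S0 reads c0=1 → after 2×micro: 1; S1 reads c0=1 → after 1×micro: 1 ⇒ (c0=1, c1=1)
[Jacobi] macro 7: S0 reads c0=1 → after 2×micro: 1; S1 reads c0=1 → after 1×micro: 1 ⇒ (c0=1, c1=1)
[Jacobi] macro 8: S0 reads c0=1 → after 2×micro: 1; S1 reads c0=1 → after 1×micro: 1 ⇒ (c0=1, c1=1)
[Gauss-Seidel] macro 1: S0 reads c0=2 → after 2×micro: 0; S1 reads c0=0 → after 1×micro: 3 ⇒ (c0=0, c1=3)
[Gauss-Seidel] macro 2: S0 reads c0=0 → after 2×micro: 1; S1 reads c0=1 → after 1×micro: 1 ⇒ (c0=1, c1=1)
[Gauss-Seidel] macro 3: S0 reads c0=1 → after 2×micro: 1; S1 reads c0=1 → after 1×micro: 1 ⇒ (c0=1, c1=1)
[Gauss-Seidel] macro 4: S0 reads c0=1 → after 2×micro: 1; S1 reads c0=1 → after 1×micro: 1 ⇒ (c0=1, c1=1)
[Gauss-Seidel] macro 5: S0 reads c0=1 → after 2×micro: 1; S1 reads c0=1 → after 1×micro: 1 ⇒ (c0=1, c1=1)
[Gauss-Seidel] macro 6: S0 reads c0=1 → after 2×micro: 1; S1 reads c0=1 → after 1×micro: 1 ⇒ (c0=1, c1=1)
[Gauss-Seidel] macro 7: S0 reads c0=1 → after 2×micro: 1; S1 reads c0=1 → after 1×micro: 1 ⇒ (c0=1, c1=1)
[Gauss-Seidel] macro 8: S0 reads c0=1 → after 2×micro: 1; S1 reads c0=1 → after 1×micro: 1 ⇒ (c0=1, c1=1)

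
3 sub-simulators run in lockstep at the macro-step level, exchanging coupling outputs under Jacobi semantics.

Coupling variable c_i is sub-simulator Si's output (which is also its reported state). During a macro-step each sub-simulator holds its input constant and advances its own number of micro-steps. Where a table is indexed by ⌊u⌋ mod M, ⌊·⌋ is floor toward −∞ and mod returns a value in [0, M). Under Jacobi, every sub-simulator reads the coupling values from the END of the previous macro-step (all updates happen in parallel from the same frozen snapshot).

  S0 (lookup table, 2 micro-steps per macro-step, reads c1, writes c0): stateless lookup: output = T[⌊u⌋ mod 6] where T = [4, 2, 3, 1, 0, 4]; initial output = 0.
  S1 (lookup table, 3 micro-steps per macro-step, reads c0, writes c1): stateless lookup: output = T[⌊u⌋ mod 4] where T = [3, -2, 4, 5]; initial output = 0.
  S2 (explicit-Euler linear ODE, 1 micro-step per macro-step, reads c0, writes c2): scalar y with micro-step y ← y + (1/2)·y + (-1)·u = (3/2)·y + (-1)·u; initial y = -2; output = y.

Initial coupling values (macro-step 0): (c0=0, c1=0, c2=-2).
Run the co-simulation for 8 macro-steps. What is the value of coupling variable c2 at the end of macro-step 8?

c2 at macro-step 8 = -14333/128

macro 1: S0 reads c1=0 → after 2×micro: 4; S1 reads c0=0 → after 3×micro: 3; S2 reads c0=0 → after 1×micro: -3 ⇒ (c0=4, c1=3, c2=-3)
macro 2: S0 reads c1=3 → after 2×micro: 1; S1 reads c0=4 → after 3×micro: 3; S2 reads c0=4 → after 1×micro: -17/2 ⇒ (c0=1, c1=3, c2=-17/2)
macro 3: S0 reads c1=3 → after 2×micro: 1; S1 reads c0=1 → after 3×micro: -2; S2 reads c0=1 → after 1×micro: -55/4 ⇒ (c0=1, c1=-2, c2=-55/4)
macro 4: S0 reads c1=-2 → after 2×micro: 0; S1 reads c0=1 → after 3×micro: -2; S2 reads c0=1 → after 1×micro: -173/8 ⇒ (c0=0, c1=-2, c2=-173/8)
macro 5: S0 reads c1=-2 → after 2×micro: 0; S1 reads c0=0 → after 3×micro: 3; S2 reads c0=0 → after 1×micro: -519/16 ⇒ (c0=0, c1=3, c2=-519/16)
macro 6: S0 reads c1=3 → after 2×micro: 1; S1 reads c0=0 → after 3×micro: 3; S2 reads c0=0 → after 1×micro: -1557/32 ⇒ (c0=1, c1=3, c2=-1557/32)
macro 7: S0 reads c1=3 → after 2×micro: 1; S1 reads c0=1 → after 3×micro: -2; S2 reads c0=1 → after 1×micro: -4735/64 ⇒ (c0=1, c1=-2, c2=-4735/64)
macro 8: S0 reads c1=-2 → after 2×micro: 0; S1 reads c0=1 → after 3×micro: -2; S2 reads c0=1 → after 1×micro: -14333/128 ⇒ (c0=0, c1=-2, c2=-14333/128)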